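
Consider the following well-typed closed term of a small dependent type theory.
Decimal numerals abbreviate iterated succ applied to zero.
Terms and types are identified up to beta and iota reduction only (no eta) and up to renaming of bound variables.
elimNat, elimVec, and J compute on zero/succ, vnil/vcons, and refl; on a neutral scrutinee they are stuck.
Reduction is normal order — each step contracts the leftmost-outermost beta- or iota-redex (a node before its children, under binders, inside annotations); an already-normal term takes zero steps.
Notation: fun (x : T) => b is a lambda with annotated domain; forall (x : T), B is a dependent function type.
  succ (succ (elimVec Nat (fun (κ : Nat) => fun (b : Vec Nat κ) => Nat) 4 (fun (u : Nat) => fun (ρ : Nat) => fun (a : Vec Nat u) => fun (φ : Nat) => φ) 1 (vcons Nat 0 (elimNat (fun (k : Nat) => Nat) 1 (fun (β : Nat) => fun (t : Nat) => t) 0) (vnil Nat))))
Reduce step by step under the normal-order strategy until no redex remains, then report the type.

normal-order reduction sequence:
  succ (succ (elimVec Nat (fun (κ : Nat) => fun (b : Vec Nat κ) => Nat) 4 (fun (u : Nat) => fun (ρ : Nat) => fun (a : Vec Nat u) => fun (φ : Nat) => φ) 1 (vcons Nat 0 (elimNat (fun (k : Nat) => Nat) 1 (fun (β : Nat) => fun (t : Nat) => t) 0) (vnil Nat))))
  ~> succ (succ ((fun (κ : Nat) => fun (b : Nat) => fun (u : Vec Nat κ) => fun (ρ : Nat) => ρ) 0 (elimNat (fun (a : Nat) => Nat) 1 (fun (φ : Nat) => fun (k : Nat) => k) 0) (vnil Nat) (elimVec Nat (fun (β : Nat) => fun (t : Vec Nat β) => Nat) 4 (fun (q : Nat) => fun (o : Nat) => fun (η : Vec Nat q) => fun (γ : Nat) => γ) 0 (vnil Nat))))
  ~> succ (succ ((fun (κ : Nat) => fun (b : Vec Nat 0) => fun (u : Nat) => u) (elimNat (fun (ρ : Nat) => Nat) 1 (fun (a : Nat) => fun (φ : Nat) => φ) 0) (vnil Nat) (elimVec Nat (fun (k : Nat) => fun (β : Vec Nat k) => Nat) 4 (fun (t : Nat) => fun (q : Nat) => fun (o : Vec Nat t) => fun (η : Nat) => η) 0 (vnil Nat))))
  ~> succ (succ ((fun (κ : Vec Nat 0) => fun (b : Nat) => b) (vnil Nat) (elimVec Nat (fun (u : Nat) => fun (ρ : Vec Nat u) => Nat) 4 (fun (a : Nat) => fun (φ : Nat) => fun (k : Vec Nat a) => fun (β : Nat) => β) 0 (vnil Nat))))
  ~> succ (succ ((fun (κ : Nat) => κ) (elimVec Nat (fun (b : Nat) => fun (u : Vec Nat b) => Nat) 4 (fun (ρ : Nat) => fun (a : Nat) => fun (φ : Vec Nat ρ) => fun (k : Nat) => k) 0 (vnil Nat))))
  ~> succ (succ (elimVec Nat (fun (κ : Nat) => fun (b : Vec Nat κ) => Nat) 4 (fun (u : Nat) => fun (ρ : Nat) => fun (a : Vec Nat u) => fun (φ : Nat) => φ) 0 (vnil Nat)))
  ~> 6
the term's type:
  Nat


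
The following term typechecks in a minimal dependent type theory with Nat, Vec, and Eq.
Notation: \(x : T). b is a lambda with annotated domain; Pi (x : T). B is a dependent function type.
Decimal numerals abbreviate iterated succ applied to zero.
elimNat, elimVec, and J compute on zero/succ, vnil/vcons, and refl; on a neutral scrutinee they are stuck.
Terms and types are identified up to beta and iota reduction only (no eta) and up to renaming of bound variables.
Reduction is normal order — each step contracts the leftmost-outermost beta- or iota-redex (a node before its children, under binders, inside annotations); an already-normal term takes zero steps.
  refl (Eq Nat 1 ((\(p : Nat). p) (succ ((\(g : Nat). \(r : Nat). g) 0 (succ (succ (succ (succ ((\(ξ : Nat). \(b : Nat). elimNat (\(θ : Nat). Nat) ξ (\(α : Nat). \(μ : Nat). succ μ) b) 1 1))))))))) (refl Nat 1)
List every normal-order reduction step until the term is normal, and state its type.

reduction (normal order):
  refl (Eq Nat 1 ((\(p : Nat). p) (succ ((\(g : Nat). \(r : Nat). g) 0 (succ (succ (succ (succ ((\(ξ : Nat). \(b : Nat). elimNat (\(θ : Nat). Nat) ξ (\(α : Nat). \(μ : Nat). succ μ) b) 1 1))))))))) (refl Nat 1)
  ~> refl (Eq Nat 1 (succ ((\(p : Nat). \(g : Nat). p) 0 (succ (succ (succ (succ ((\(r : Nat). \(ξ : Nat). elimNat (\(b : Nat). Nat) r (\(θ : Nat). \(α : Nat). succ α) ξ) 1 1)))))))) (refl Nat 1)
  ~> refl (Eq Nat 1 (succ ((\(p : Nat). 0) (succ (succ (succ (succ ((\(g : Nat). \(r : Nat). elimNat (\(ξ : Nat). Nat) g (\(b : Nat). \(θ : Nat). succ θ) r) 1 1)))))))) (refl Nat 1)
  ~> refl (Eq Nat 1 1) (refl Nat 1)
the term's type:
  Eq (Eq Nat 1 1) (refl Nat 1) (refl Nat 1)


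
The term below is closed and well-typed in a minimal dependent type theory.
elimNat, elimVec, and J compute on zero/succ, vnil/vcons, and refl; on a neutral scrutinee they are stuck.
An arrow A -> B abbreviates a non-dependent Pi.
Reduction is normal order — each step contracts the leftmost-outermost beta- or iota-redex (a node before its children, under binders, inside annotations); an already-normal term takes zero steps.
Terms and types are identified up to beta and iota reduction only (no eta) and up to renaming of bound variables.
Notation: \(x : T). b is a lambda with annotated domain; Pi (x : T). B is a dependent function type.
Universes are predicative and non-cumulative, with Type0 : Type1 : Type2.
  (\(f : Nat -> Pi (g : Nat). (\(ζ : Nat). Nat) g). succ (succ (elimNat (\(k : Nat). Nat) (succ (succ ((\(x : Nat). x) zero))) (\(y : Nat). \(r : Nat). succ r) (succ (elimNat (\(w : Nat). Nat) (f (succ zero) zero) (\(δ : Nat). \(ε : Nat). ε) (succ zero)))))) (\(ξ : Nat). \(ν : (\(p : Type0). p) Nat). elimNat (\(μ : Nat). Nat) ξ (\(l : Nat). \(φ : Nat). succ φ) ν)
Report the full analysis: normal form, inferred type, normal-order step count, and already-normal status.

reduced normal form:
  succ (succ (succ (succ (succ (succ zero)))))
inferred type:
  Nat
reduction steps (normal order): 16
already normal: no
first redex: a beta-redex


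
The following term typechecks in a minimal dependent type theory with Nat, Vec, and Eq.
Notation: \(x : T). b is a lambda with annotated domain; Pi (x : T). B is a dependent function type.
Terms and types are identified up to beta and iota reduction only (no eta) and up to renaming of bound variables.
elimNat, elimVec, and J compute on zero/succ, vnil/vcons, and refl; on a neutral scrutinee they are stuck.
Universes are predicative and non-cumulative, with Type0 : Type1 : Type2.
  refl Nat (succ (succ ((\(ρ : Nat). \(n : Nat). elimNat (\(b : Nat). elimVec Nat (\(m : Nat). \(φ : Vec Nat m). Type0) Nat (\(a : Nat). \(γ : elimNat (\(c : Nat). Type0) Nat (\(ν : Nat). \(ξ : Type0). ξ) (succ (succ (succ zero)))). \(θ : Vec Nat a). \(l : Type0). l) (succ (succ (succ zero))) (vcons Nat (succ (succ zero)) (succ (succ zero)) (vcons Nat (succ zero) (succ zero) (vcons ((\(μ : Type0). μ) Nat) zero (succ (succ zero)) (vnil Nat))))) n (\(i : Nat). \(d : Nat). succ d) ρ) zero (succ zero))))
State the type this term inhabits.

the term's type:
  Eq Nat (succ (succ (succ zero))) (succ (succ (succ zero)))


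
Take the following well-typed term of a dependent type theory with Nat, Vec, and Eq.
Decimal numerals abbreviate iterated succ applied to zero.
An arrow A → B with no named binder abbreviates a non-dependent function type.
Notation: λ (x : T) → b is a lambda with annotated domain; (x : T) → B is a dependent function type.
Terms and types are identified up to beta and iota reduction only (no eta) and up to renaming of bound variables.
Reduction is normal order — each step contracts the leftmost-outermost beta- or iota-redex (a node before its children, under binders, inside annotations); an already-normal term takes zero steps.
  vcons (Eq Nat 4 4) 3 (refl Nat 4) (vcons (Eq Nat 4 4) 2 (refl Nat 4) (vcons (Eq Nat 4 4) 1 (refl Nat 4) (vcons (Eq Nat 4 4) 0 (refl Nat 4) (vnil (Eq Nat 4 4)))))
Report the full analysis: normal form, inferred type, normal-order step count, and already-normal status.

normal form:
  vcons (Eq Nat 4 4) 3 (refl Nat 4) (vcons (Eq Nat 4 4) 2 (refl Nat 4) (vcons (Eq Nat 4 4) 1 (refl Nat 4) (vcons (Eq Nat 4 4) 0 (refl Nat 4) (vnil (Eq Nat 4 4)))))
type:
  Vec (Eq Nat 4 4) 4
normal-order step count: 0
already normal: yes


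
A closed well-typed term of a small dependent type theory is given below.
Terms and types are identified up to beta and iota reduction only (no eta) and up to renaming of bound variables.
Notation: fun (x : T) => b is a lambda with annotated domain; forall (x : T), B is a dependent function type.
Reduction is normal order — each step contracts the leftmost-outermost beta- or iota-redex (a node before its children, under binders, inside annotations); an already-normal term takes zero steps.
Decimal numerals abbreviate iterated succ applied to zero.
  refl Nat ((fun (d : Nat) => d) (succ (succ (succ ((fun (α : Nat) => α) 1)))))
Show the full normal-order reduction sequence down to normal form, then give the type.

normal-order reduction sequence:
  refl Nat ((fun (d : Nat) => d) (succ (succ (succ ((fun (α : Nat) => α) 1)))))
  ~> refl Nat (succ (succ (succ ((fun (d : Nat) => d) 1))))
  ~> refl Nat 4
the term's type:
  Eq Nat 4 4


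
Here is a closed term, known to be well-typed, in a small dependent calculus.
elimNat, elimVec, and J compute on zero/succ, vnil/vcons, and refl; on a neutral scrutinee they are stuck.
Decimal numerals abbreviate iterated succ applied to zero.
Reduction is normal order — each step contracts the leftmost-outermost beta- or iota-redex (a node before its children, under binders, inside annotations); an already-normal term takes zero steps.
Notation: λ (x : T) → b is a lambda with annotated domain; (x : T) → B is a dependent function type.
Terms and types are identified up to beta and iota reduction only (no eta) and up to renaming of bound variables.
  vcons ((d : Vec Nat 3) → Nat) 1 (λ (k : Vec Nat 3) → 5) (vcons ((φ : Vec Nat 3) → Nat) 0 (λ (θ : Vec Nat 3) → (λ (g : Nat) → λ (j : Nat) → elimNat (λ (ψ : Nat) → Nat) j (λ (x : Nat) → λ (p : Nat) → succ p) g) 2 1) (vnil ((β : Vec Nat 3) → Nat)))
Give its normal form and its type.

resulting normal form:
  vcons ((d : Vec Nat 3) → Nat) 1 (λ (k : Vec Nat 3) → 5) (vcons ((φ : Vec Nat 3) → Nat) 0 (λ (θ : Vec Nat 3) → 3) (vnil ((g : Vec Nat 3) → Nat)))
inferred type:
  Vec ((d : Vec Nat 3) → Nat) 2
observation: the term reaches its normal form after 9 normal-order steps.


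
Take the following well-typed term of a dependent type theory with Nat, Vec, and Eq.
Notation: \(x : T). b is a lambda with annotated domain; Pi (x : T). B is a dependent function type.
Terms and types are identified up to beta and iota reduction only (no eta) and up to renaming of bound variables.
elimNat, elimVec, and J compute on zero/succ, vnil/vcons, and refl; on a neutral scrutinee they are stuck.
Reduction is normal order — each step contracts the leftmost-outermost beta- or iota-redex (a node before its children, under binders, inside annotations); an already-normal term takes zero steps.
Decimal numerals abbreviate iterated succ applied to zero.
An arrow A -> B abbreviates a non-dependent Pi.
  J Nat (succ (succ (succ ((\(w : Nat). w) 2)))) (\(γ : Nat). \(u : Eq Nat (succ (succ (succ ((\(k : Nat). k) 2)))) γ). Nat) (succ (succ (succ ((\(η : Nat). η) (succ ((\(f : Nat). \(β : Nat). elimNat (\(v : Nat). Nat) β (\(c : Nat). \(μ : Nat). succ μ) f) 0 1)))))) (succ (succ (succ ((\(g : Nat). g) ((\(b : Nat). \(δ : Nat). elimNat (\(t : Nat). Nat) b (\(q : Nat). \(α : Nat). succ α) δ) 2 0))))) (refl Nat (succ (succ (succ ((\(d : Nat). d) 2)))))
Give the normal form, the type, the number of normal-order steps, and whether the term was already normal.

resulting normal form:
  5
the term's type:
  Nat
steps to reach normal form (normal order): 5
already normal: no
first redex: a J iota-redex


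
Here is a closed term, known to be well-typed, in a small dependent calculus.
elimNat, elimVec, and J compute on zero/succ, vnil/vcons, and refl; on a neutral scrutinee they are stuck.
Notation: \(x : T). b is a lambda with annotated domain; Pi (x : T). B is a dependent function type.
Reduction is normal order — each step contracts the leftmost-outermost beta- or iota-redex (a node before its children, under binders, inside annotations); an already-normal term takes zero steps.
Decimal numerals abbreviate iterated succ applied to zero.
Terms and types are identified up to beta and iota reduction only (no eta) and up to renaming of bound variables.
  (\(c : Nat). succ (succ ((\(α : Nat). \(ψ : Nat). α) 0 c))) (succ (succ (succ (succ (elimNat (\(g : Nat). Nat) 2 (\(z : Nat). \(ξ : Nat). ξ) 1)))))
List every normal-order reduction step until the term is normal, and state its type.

reduction (normal order):
  (\(c : Nat). succ (succ ((\(α : Nat). \(ψ : Nat). α) 0 c))) (succ (succ (succ (succ (elimNat (\(g : Nat). Nat) 2 (\(z : Nat). \(ξ : Nat). ξ) 1)))))
  ~> succ (succ ((\(c : Nat). \(α : Nat). c) 0 (succ (succ (succ (succ (elimNat (\(ψ : Nat). Nat) 2 (\(g : Nat). \(z : Nat). z) 1)))))))
  ~> succ (succ ((\(c : Nat). 0) (succ (succ (succ (succ (elimNat (\(α : Nat). Nat) 2 (\(ψ : Nat). \(g : Nat). g) 1)))))))
  ~> 2
inferred type:
  Nat


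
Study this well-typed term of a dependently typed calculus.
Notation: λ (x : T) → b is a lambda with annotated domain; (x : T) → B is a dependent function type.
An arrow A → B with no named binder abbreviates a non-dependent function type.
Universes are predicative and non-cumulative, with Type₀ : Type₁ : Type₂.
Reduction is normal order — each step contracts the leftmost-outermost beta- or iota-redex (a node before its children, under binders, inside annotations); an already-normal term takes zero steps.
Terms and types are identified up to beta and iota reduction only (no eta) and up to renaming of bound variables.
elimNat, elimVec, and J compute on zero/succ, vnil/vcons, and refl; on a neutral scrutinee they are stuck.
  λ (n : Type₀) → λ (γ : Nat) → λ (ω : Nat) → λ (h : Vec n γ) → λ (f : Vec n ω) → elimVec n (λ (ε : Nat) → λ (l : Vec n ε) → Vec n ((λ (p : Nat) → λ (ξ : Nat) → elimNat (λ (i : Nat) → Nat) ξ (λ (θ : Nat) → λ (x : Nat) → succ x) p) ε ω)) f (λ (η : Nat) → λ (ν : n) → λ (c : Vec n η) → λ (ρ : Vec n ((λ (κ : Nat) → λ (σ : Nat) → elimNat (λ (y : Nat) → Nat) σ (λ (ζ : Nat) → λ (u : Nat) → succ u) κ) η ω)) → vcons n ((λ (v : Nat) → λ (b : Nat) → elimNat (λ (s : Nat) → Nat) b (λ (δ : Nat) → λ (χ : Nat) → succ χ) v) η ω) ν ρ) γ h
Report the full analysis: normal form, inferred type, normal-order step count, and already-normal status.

resulting normal form:
  λ (n : Type₀) → λ (γ : Nat) → λ (ω : Nat) → λ (h : Vec n γ) → λ (f : Vec n ω) → elimVec n (λ (ε : Nat) → λ (l : Vec n ε) → Vec n (elimNat (λ (p : Nat) → Nat) ω (λ (ξ : Nat) → λ (i : Nat) → succ i) ε)) f (λ (θ : Nat) → λ (x : n) → λ (η : Vec n θ) → λ (ν : Vec n (elimNat (λ (c : Nat) → Nat) ω (λ (ρ : Nat) → λ (κ : Nat) → succ κ) θ)) → vcons n (elimNat (λ (σ : Nat) → Nat) ω (λ (y : Nat) → λ (ζ : Nat) → succ ζ) θ) x ν) γ h
inferred type:
  (n : Type₀) → (γ : Nat) → (ω : Nat) → Vec n γ → Vec n ω → Vec n (elimNat (λ (h : Nat) → Nat) ω (λ (f : Nat) → λ (ε : Nat) → succ ε) γ)
reduction steps (normal order): 6
already normal: no
first redex: a beta-redex


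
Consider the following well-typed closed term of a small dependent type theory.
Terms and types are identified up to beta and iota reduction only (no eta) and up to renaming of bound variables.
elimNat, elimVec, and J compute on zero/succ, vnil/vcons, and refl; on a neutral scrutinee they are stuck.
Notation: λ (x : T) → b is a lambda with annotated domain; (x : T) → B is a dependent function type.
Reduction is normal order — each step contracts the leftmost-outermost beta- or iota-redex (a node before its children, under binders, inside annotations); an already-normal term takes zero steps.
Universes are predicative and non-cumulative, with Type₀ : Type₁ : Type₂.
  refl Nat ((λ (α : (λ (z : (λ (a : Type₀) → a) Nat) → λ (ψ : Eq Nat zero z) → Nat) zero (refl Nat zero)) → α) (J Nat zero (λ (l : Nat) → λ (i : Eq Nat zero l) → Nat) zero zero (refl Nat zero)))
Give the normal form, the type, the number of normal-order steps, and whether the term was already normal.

normal form:
  refl Nat zero
type:
  Eq Nat zero zero
normal-order step count: 2
started in normal form: no
first redex: a beta-redex


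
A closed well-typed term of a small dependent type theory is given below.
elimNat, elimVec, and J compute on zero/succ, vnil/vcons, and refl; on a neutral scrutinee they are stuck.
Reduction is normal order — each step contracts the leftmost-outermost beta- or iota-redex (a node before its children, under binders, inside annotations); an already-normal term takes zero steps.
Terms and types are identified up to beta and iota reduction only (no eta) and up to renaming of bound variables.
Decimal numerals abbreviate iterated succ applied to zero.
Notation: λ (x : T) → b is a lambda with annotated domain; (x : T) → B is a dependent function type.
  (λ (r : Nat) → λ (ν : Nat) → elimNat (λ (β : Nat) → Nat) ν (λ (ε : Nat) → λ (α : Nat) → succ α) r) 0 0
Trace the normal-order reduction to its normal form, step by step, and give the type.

normal-order reduction:
  (λ (r : Nat) → λ (ν : Nat) → elimNat (λ (β : Nat) → Nat) ν (λ (ε : Nat) → λ (α : Nat) → succ α) r) 0 0
  ~> (λ (r : Nat) → elimNat (λ (ν : Nat) → Nat) r (λ (β : Nat) → λ (ε : Nat) → succ ε) 0) 0
  ~> elimNat (λ (r : Nat) → Nat) 0 (λ (ν : Nat) → λ (β : Nat) → succ β) 0
  ~> 0
the term's type:
  Nat


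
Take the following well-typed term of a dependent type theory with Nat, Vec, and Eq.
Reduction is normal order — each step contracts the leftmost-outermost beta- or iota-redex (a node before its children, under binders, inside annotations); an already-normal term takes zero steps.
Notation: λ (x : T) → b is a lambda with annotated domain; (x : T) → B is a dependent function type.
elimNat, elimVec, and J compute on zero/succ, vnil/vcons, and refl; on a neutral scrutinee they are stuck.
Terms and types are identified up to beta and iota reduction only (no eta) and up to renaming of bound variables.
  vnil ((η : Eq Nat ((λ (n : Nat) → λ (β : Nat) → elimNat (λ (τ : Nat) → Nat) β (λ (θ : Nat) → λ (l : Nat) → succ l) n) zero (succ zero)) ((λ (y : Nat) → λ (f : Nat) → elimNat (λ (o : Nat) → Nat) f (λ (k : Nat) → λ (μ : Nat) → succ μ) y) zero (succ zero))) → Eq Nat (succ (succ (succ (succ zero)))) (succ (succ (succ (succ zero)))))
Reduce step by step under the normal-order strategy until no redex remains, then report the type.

normal-order reduction:
  vnil ((η : Eq Nat ((λ (n : Nat) → λ (β : Nat) → elimNat (λ (τ : Nat) → Nat) β (λ (θ : Nat) → λ (l : Nat) → succ l) n) zero (succ zero)) ((λ (y : Nat) → λ (f : Nat) → elimNat (λ (o : Nat) → Nat) f (λ (k : Nat) → λ (μ : Nat) → succ μ) y) zero (succ zero))) → Eq Nat (succ (succ (succ (succ zero)))) (succ (succ (succ (succ zero)))))
  ~> vnil ((η : Eq Nat ((λ (n : Nat) → elimNat (λ (β : Nat) → Nat) n (λ (τ : Nat) → λ (θ : Nat) → succ θ) zero) (succ zero)) ((λ (l : Nat) → λ (y : Nat) → elimNat (λ (f : Nat) → Nat) y (λ (o : Nat) → λ (k : Nat) → succ k) l) zero (succ zero))) → Eq Nat (succ (succ (succ (succ zero)))) (succ (succ (succ (succ zero)))))
  ~> vnil ((η : Eq Nat (elimNat (λ (n : Nat) → Nat) (succ zero) (λ (β : Nat) → λ (τ : Nat) → succ τ) zero) ((λ (θ : Nat) → λ (l : Nat) → elimNat (λ (y : Nat) → Nat) l (λ (f : Nat) → λ (o : Nat) → succ o) θ) zero (succ zero))) → Eq Nat (succ (succ (succ (succ zero)))) (succ (succ (succ (succ zero)))))
  ~> vnil ((η : Eq Nat (succ zero) ((λ (n : Nat) → λ (β : Nat) → elimNat (λ (τ : Nat) → Nat) β (λ (θ : Nat) → λ (l : Nat) → succ l) n) zero (succ zero))) → Eq Nat (succ (succ (succ (succ zero)))) (succ (succ (succ (succ zero)))))
  ~> vnil ((η : Eq Nat (succ zero) ((λ (n : Nat) → elimNat (λ (β : Nat) → Nat) n (λ (τ : Nat) → λ (θ : Nat) → succ θ) zero) (succ zero))) → Eq Nat (succ (succ (succ (succ zero)))) (succ (succ (succ (succ zero)))))
  ~> vnil ((η : Eq Nat (succ zero) (elimNat (λ (n : Nat) → Nat) (succ zero) (λ (β : Nat) → λ (τ : Nat) → succ τ) zero)) → Eq Nat (succ (succ (succ (succ zero)))) (succ (succ (succ (succ zero)))))
  ~> vnil ((η : Eq Nat (succ zero) (succ zero)) → Eq Nat (succ (succ (succ (succ zero)))) (succ (succ (succ (succ zero)))))
type:
  Vec ((η : Eq Nat (succ zero) (succ zero)) → Eq Nat (succ (succ (succ (succ zero)))) (succ (succ (succ (succ zero))))) zero


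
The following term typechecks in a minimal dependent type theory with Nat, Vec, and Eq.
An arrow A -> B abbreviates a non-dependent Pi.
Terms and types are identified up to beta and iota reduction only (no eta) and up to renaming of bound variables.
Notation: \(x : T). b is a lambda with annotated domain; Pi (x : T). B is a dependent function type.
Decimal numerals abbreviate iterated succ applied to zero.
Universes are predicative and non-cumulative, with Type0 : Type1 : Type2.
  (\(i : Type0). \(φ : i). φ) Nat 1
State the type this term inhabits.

inferred type:
  Nat


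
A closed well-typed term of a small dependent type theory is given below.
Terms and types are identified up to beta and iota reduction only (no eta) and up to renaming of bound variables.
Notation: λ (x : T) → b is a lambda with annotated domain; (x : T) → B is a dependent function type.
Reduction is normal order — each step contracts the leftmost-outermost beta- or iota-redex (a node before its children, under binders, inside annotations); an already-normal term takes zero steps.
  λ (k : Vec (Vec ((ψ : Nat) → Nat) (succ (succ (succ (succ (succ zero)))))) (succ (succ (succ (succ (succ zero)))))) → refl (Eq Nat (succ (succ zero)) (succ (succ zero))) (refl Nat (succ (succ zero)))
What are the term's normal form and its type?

normal form:
  λ (k : Vec (Vec ((ψ : Nat) → Nat) (succ (succ (succ (succ (succ zero)))))) (succ (succ (succ (succ (succ zero)))))) → refl (Eq Nat (succ (succ zero)) (succ (succ zero))) (refl Nat (succ (succ zero)))
inferred type:
  (k : Vec (Vec ((ψ : Nat) → Nat) (succ (succ (succ (succ (succ zero)))))) (succ (succ (succ (succ (succ zero)))))) → Eq (Eq Nat (succ (succ zero)) (succ (succ zero))) (refl Nat (succ (succ zero))) (refl Nat (succ (succ zero)))
observation: no redex remains anywhere in the term; it is its own normal form.


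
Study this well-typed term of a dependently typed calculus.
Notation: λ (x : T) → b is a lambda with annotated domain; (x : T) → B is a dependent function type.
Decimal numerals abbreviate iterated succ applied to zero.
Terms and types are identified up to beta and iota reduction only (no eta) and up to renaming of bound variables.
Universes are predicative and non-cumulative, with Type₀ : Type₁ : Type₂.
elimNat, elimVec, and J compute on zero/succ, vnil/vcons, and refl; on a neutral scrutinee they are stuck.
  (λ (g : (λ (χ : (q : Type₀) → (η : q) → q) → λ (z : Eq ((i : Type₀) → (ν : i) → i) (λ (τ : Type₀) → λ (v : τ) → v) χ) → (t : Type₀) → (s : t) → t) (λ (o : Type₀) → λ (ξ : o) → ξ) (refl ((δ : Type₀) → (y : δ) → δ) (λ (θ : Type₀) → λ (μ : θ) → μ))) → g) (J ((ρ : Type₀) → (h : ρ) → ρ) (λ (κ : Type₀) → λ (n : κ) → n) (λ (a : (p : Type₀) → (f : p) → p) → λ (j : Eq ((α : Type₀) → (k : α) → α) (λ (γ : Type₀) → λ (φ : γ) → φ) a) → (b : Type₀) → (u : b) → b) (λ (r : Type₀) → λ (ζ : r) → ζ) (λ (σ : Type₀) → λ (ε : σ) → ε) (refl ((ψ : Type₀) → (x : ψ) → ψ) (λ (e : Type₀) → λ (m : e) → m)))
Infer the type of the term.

the term's type:
  (g : Type₀) → (χ : g) → g


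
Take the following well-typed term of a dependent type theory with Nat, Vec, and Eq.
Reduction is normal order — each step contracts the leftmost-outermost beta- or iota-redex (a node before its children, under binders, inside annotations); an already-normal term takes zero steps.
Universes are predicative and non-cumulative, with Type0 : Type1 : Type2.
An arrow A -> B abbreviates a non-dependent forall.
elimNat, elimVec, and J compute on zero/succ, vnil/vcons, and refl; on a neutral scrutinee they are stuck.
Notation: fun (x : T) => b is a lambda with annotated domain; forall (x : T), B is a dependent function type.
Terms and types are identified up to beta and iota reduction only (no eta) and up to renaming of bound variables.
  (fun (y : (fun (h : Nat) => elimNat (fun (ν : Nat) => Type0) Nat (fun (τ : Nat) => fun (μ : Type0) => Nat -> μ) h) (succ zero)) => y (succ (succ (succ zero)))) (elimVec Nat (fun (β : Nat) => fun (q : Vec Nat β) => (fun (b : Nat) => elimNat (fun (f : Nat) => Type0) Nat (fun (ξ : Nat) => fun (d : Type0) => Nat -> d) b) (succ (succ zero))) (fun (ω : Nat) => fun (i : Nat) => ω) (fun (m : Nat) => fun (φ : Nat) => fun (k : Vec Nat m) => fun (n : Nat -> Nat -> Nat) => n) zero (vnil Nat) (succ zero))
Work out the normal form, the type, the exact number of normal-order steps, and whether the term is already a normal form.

normal form:
  succ zero
type:
  Nat
steps to reach normal form (normal order): 4
already normal: no
first contracted redex: a beta-redex


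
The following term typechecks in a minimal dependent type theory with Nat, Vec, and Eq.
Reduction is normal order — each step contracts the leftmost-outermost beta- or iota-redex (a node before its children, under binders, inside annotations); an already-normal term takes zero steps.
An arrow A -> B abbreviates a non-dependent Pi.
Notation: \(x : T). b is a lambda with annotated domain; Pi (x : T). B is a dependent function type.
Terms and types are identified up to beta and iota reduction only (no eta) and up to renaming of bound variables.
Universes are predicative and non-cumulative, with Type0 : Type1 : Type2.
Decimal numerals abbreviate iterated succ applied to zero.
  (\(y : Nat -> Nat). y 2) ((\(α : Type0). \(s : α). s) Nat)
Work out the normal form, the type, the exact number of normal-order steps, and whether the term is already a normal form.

reduced normal form:
  2
inferred type:
  Nat
reduction steps (normal order): 3
started in normal form: no
first redex: a beta-redex


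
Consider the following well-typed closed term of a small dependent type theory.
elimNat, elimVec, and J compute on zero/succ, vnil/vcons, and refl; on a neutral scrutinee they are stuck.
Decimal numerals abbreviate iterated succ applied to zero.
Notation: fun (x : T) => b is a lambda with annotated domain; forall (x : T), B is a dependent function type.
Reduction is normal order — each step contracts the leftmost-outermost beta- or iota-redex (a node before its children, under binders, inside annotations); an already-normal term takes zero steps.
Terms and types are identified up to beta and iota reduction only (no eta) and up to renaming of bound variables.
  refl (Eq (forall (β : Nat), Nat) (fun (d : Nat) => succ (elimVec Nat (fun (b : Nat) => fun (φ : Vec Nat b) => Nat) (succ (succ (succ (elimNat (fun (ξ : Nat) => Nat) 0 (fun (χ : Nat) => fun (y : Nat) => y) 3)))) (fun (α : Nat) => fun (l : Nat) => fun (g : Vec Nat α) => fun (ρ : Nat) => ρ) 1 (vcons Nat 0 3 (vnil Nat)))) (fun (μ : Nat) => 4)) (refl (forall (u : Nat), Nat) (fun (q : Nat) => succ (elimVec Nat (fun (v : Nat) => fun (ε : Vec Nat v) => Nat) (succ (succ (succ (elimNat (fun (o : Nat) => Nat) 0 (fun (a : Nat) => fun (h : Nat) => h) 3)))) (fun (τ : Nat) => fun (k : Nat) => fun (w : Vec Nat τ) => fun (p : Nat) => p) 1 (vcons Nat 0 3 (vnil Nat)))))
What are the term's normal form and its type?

reduced normal form:
  refl (Eq (forall (β : Nat), Nat) (fun (d : Nat) => 4) (fun (b : Nat) => 4)) (refl (forall (φ : Nat), Nat) (fun (ξ : Nat) => 4))
the term's type:
  Eq (Eq (forall (β : Nat), Nat) (fun (d : Nat) => 4) (fun (b : Nat) => 4)) (refl (forall (φ : Nat), Nat) (fun (ξ : Nat) => 4)) (refl (forall (χ : Nat), Nat) (fun (y : Nat) => 4))


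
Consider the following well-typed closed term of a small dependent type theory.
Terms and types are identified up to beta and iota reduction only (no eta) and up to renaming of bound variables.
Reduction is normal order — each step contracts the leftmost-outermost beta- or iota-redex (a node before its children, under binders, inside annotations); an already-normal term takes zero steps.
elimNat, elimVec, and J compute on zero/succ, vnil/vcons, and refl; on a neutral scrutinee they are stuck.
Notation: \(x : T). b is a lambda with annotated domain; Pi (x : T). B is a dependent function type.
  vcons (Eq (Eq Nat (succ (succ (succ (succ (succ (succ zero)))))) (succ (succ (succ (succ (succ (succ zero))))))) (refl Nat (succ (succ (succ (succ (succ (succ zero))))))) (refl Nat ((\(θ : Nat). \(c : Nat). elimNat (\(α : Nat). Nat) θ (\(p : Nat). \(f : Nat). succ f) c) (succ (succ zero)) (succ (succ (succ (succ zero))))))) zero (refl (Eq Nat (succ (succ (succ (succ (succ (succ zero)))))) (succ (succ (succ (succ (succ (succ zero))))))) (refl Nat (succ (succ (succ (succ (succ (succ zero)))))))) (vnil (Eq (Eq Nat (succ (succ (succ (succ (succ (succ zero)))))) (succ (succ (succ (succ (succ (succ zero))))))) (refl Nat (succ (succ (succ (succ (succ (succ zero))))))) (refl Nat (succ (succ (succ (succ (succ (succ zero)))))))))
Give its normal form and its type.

reduced normal form:
  vcons (Eq (Eq Nat (succ (succ (succ (succ (succ (succ zero)))))) (succ (succ (succ (succ (succ (succ zero))))))) (refl Nat (succ (succ (succ (succ (succ (succ zero))))))) (refl Nat (succ (succ (succ (succ (succ (succ zero)))))))) zero (refl (Eq Nat (succ (succ (succ (succ (succ (succ zero)))))) (succ (succ (succ (succ (succ (succ zero))))))) (refl Nat (succ (succ (succ (succ (succ (succ zero)))))))) (vnil (Eq (Eq Nat (succ (succ (succ (succ (succ (succ zero)))))) (succ (succ (succ (succ (succ (succ zero))))))) (refl Nat (succ (succ (succ (succ (succ (succ zero))))))) (refl Nat (succ (succ (succ (succ (succ (succ zero)))))))))
type:
  Vec (Eq (Eq Nat (succ (succ (succ (succ (succ (succ zero)))))) (succ (succ (succ (succ (succ (succ zero))))))) (refl Nat (succ (succ (succ (succ (succ (succ zero))))))) (refl Nat (succ (succ (succ (succ (succ (succ zero)))))))) (succ zero)
observation: the first redex contracted is a beta-redex; the normal form is reached in 15 normal-order steps.


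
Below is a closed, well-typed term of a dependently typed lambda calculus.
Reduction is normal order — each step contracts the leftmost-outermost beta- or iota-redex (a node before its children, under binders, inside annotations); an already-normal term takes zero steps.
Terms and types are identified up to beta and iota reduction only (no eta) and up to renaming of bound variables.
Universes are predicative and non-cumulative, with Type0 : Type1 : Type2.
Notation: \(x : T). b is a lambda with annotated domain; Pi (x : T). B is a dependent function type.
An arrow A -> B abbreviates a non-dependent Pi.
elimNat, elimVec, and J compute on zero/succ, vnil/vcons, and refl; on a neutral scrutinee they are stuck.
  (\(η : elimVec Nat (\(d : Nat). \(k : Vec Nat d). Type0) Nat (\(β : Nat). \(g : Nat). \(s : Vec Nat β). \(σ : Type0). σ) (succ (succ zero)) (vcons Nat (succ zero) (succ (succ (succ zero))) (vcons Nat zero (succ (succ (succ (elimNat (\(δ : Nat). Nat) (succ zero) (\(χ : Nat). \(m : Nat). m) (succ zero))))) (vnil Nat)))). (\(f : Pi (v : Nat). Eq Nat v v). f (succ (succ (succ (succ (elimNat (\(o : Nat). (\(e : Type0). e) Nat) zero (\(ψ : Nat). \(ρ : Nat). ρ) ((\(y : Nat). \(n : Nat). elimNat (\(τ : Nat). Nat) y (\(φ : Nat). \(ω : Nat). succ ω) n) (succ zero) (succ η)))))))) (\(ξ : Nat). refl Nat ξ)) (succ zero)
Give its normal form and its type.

normal form:
  refl Nat (succ (succ (succ (succ zero))))
the term's type:
  Eq Nat (succ (succ (succ (succ zero)))) (succ (succ (succ (succ zero))))
observation: contracting a beta-redex first, the term normalizes in 23 steps.


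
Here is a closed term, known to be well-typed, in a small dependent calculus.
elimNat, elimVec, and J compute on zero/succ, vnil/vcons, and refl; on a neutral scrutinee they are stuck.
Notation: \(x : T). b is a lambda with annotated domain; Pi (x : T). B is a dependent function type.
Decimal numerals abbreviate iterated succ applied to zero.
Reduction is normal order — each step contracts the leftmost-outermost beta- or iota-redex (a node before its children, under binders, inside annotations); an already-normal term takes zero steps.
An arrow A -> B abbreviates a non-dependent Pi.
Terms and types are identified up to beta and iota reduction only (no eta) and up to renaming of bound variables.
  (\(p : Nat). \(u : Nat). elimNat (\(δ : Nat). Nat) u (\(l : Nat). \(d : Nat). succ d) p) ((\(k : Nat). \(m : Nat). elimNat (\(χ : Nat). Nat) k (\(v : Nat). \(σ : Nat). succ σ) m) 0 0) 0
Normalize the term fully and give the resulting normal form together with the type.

normal form:
  0
the term's type:
  Nat


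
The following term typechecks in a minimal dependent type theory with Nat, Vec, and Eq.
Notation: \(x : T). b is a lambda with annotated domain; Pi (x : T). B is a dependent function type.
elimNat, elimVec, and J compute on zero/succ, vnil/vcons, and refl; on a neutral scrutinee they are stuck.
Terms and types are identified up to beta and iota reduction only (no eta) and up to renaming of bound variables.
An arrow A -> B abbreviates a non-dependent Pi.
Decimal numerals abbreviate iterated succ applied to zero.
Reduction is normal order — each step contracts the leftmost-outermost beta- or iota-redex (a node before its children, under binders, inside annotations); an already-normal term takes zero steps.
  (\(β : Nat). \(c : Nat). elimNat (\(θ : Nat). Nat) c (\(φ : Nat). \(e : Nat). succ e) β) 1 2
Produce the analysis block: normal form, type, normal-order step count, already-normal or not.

reduced normal form:
  3
the term's type:
  Nat
reduction steps (normal order): 6
term was already normal: no
first contracted redex: a beta-redex


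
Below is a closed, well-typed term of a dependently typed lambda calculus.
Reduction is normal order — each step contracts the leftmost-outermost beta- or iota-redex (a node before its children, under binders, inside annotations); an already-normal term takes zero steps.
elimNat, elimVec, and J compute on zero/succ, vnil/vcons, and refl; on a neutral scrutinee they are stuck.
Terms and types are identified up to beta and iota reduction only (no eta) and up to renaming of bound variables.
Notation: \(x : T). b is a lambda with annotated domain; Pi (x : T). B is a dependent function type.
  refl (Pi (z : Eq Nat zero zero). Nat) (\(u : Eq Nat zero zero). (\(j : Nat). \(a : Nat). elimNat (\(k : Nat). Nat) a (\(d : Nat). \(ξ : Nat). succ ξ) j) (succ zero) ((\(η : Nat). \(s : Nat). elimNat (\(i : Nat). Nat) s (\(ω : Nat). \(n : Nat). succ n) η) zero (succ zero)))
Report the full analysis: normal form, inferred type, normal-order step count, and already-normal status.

reduced normal form:
  refl (Pi (z : Eq Nat zero zero). Nat) (\(u : Eq Nat zero zero). succ (succ zero))
inferred type:
  Eq (Pi (z : Eq Nat zero zero). Nat) (\(u : Eq Nat zero zero). succ (succ zero)) (\(j : Eq Nat zero zero). succ (succ zero))
normal-order step count: 9
already normal: no
first contracted redex: a beta-redex


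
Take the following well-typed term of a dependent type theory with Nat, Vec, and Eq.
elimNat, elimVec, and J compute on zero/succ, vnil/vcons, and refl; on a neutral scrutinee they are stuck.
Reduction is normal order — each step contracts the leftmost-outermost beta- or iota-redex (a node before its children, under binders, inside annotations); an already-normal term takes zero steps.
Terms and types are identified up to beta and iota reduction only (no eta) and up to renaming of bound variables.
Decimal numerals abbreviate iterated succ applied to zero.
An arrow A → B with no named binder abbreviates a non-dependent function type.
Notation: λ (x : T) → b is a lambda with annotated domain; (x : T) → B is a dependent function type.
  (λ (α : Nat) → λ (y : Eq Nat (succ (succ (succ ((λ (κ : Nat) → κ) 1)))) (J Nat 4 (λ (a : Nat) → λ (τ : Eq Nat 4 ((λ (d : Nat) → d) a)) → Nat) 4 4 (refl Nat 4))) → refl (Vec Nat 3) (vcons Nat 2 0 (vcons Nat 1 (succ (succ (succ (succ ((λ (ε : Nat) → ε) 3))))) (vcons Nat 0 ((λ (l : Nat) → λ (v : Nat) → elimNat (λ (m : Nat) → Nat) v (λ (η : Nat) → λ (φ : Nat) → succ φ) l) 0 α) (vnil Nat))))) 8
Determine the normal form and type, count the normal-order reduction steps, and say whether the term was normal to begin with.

resulting normal form:
  λ (α : Eq Nat 4 4) → refl (Vec Nat 3) (vcons Nat 2 0 (vcons Nat 1 7 (vcons Nat 0 8 (vnil Nat))))
inferred type:
  Eq Nat 4 4 → Eq (Vec Nat 3) (vcons Nat 2 0 (vcons Nat 1 7 (vcons Nat 0 8 (vnil Nat)))) (vcons Nat 2 0 (vcons Nat 1 7 (vcons Nat 0 8 (vnil Nat))))
normal-order step count: 7
term was already normal: no
first redex: a beta-redex


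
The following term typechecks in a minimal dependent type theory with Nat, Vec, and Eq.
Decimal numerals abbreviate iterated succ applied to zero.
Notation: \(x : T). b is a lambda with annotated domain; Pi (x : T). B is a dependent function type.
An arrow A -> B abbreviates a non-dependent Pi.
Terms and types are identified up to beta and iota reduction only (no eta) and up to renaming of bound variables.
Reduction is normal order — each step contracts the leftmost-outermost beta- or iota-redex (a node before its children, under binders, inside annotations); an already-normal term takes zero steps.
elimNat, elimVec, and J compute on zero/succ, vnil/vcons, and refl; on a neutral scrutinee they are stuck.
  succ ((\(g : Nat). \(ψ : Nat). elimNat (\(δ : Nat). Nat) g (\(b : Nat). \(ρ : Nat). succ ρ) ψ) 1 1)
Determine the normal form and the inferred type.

normal form:
  3
type:
  Nat
observation: 6 normal-order steps separate the term from its normal form.


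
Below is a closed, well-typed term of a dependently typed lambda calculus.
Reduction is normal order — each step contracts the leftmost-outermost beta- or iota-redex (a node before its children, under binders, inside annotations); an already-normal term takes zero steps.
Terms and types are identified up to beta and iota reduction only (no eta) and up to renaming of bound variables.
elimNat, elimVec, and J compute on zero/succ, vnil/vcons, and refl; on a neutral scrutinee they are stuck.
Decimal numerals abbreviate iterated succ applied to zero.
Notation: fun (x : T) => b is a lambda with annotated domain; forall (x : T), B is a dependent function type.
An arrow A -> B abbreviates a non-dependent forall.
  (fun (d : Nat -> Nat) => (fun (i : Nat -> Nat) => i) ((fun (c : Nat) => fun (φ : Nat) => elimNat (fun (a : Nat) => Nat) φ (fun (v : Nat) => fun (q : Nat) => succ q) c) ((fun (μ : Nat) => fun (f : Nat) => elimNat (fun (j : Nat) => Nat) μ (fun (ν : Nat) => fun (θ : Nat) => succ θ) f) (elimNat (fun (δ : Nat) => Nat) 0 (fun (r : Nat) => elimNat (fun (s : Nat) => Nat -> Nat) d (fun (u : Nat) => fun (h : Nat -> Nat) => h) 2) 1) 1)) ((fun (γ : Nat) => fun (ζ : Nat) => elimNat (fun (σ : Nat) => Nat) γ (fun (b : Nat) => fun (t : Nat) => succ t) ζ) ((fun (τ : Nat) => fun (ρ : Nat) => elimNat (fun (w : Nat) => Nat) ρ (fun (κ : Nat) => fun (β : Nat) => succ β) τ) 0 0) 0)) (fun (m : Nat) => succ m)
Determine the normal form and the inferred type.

normal form:
  2
inferred type:
  Nat


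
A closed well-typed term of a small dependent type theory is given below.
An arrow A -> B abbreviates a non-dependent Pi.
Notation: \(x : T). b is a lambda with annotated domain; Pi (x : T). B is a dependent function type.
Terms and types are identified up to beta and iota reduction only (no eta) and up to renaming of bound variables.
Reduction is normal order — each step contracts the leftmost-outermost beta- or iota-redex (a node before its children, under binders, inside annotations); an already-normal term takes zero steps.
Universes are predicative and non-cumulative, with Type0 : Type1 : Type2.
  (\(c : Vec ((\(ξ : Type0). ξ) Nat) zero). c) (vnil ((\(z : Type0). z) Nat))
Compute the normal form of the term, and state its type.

resulting normal form:
  vnil Nat
inferred type:
  Vec Nat zero
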